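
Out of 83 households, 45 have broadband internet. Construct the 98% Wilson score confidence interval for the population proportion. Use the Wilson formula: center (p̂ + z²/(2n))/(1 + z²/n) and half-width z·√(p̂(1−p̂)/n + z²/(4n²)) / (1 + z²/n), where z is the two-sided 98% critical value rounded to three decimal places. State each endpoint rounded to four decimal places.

p̂ = 45/83 = 0.54217; z = 2.326, so z² = 5.410276.
Denominator 1 + z²/n = 1 + 5.410276/83 = 1.065184.
Center = (0.54217 + 0.032592)/1.065184 = 0.53959.
Radicand: p̂(1−p̂)/n + z²/(4n²) = 0.002990624 + 0.000196337 = 0.003186961.
Half-width = 2.326·√0.003186961/1.065184 = 0.12327.
So the interval runs from 0.4163 to 0.6629.

(0.4163, 0.6629)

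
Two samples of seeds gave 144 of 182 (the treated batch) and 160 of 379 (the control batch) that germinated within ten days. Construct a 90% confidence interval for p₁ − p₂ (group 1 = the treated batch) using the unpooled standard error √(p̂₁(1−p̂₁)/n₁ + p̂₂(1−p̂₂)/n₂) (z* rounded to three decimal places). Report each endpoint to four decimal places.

p̂₁ = 0.79121, p̂₂ = 0.42216, so the observed difference is 0.36905.
SE = √(0.000907678 + 0.000643645) = √0.001551323 = 0.039387.
z* = 1.645 at the 90% level. Margin of error = 0.06479.
CI: 0.36905 ± 0.06479 = (0.3043, 0.4338).

(0.3043, 0.4338)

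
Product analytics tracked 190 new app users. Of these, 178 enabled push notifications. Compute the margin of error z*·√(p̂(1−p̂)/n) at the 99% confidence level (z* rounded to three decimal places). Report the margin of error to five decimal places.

Sample proportion p̂ = 178/190 = 0.93684.
SE = √(p̂(1−p̂)/n) = √(0.059169/190) = 0.017647.
For 99% confidence, z* = 2.576.
So ME = 0.04546.

ME = 0.04546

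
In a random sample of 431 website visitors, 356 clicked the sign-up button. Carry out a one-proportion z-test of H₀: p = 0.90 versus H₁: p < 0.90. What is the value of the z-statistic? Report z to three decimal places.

Sample proportion p̂ = 356/431 = 0.82599.
Null standard error: √(0.90·0.10/431) = √0.000208817 = 0.014450.
z = (p̂ − p₀)/SE = (0.82599 − 0.90)/0.014450 = -5.122.

z = -5.122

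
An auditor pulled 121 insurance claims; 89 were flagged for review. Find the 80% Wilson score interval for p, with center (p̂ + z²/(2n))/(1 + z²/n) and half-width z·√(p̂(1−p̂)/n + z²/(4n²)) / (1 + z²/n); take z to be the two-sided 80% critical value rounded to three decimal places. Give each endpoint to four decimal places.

p̂ = 89/121 = 0.73554; z = 1.282, so z² = 1.643524.
Denominator 1 + z²/n = 1 + 1.643524/121 = 1.013583.
Adjusted center: (0.73554 + z²/(2n))/1.013583 = 0.73238.
Radicand: p̂(1−p̂)/n + z²/(4n²) = 0.001607622 + 0.000028064 = 0.001635686.
Half-width = 1.282·√0.001635686/1.013583 = 0.05115.
So the interval runs from 0.6812 to 0.7835.

(0.6812, 0.7835)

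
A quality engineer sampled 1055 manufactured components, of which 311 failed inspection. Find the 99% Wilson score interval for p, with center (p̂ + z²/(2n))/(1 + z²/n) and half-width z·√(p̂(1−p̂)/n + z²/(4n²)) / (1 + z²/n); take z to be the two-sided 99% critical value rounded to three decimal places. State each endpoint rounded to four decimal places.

p̂ = 311/1055 = 0.29479; z = 2.576, so z² = 6.635776.
1 + z²/n = 1.006290.
Adjusted center: (0.29479 + z²/(2n))/1.006290 = 0.29607.
Radicand: p̂(1−p̂)/n + z²/(4n²) = 0.000197050 + 0.000001490 = 0.000198540.
Half-width = z·√(radicand)/denom = 2.576·0.014090/1.006290 = 0.03607.
Interval: 0.29607 ± 0.03607 → (0.2600, 0.3321).

(0.2600, 0.3321)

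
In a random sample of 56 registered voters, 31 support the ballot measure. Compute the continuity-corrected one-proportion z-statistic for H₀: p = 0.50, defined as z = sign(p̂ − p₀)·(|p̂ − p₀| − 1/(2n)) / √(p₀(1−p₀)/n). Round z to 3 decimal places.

With x = 31 successes in n = 56, p̂ = 0.55357. p̂ − p₀ = 0.053571.
Continuity correction 1/(2n) = 1/112 = 0.008929.
Corrected numerator: |0.053571| − 0.008929 = 0.044642.
SE₀ = √(0.50·0.50/56) = 0.066815.
z = (+)0.044642/0.066815 = 0.668.

z = 0.668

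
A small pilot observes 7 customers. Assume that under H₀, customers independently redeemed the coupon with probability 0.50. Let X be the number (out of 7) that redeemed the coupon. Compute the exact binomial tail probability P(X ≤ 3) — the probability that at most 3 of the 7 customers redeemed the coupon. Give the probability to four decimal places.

X ~ Binomial(n=7, p=0.50).
P(X ≤ 3) = C(7,0)·0.50^0·0.50^7 + C(7,1)·0.50^1·0.50^6 + C(7,2)·0.50^2·0.50^5 + C(7,3)·0.50^3·0.50^4.
= 0.007812 + 0.054688 + 0.164062 + 0.273438 = 0.5000.

P = 0.5000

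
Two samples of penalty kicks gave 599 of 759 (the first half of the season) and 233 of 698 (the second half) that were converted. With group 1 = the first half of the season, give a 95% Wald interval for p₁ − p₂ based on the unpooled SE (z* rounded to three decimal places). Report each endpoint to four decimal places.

p̂₁ = 599/759 = 0.78920, p̂₂ = 233/698 = 0.33381; p̂₁ − p̂₂ = 0.45539.
Unpooled SE = √(p̂₁(1−p̂₁)/n₁ + p̂₂(1−p̂₂)/n₂) = √(0.000219190 + 0.000318598) = 0.023190.
For 95% confidence, z* = 1.960. Margin of error = 0.04545.
So the interval runs from 0.4099 to 0.5008.

(0.4099, 0.5008)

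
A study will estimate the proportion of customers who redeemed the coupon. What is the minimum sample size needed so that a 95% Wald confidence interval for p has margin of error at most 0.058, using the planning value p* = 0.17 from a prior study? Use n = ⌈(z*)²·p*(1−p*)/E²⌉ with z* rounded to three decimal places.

n = 162

For 95% confidence, z* = 1.960.
p*(1−p*) = 0.17·0.83 = 0.1411.
Required n before rounding: 3.841600 × 0.1411 / 0.058² = 161.133.
⌈161.133⌉ = 162.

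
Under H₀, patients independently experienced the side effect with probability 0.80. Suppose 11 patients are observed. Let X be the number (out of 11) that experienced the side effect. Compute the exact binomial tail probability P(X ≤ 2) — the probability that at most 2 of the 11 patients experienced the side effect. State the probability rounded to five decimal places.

P = 0.00002

X ~ Binomial(n=11, p=0.80).
P(X ≤ 2) = C(11,0)·0.80^0·0.20^11 + C(11,1)·0.80^1·0.20^10 + C(11,2)·0.80^2·0.20^9.
= 0.000000 + 0.000001 + 0.000018 = 0.00002.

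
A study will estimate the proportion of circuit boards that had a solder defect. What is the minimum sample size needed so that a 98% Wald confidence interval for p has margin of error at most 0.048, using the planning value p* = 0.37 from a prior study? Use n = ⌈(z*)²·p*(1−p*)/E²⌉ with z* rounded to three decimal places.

n = 548

For 98% confidence, z* = 2.326.
p*(1−p*) = 0.2331.
(z*)²·p*(1−p*)/E² = 5.410276·0.2331/0.002304 = 547.368.
⌈547.368⌉ = 548.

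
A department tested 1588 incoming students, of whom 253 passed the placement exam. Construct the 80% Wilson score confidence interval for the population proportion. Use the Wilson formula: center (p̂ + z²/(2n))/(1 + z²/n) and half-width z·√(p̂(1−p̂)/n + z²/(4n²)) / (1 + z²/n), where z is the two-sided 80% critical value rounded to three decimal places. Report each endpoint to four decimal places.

(0.1479, 0.1714)

Here p̂ = 253/1588 = 0.15932 and z = 1.282 (z² = 1.643524).
Denominator 1 + z²/n = 1 + 1.643524/1588 = 1.001035.
Center = (0.15932 + 0.000517)/1.001035 = 0.15967.
Radicand: p̂(1−p̂)/n + z²/(4n²) = 0.000084343 + 0.000000163 = 0.000084506.
Half-width = 1.282·√0.000084506/1.001035 = 0.01177.
So the interval runs from 0.1479 to 0.1714.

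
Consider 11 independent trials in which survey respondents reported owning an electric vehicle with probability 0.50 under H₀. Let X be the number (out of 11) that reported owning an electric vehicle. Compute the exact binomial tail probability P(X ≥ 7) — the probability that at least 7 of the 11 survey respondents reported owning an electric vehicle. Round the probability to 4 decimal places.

X is binomial with n = 11 and p = 0.50.
P(X ≥ 7) = Σ_{j=7}^{11} C(11,j)·0.50^j·0.50^{11−j}.
= 0.161133 + 0.080566 + 0.026855 + 0.005371 + 0.000488 = 0.2744.

P = 0.2744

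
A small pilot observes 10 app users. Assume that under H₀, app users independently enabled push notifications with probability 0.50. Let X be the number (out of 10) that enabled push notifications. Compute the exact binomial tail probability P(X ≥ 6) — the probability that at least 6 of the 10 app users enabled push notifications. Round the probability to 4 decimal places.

X ~ Binomial(n=10, p=0.50).
P(X ≥ 6) = Σ_{j=6}^{10} C(10,j)·0.50^j·0.50^{10−j}.
= 0.205078 + 0.117188 + 0.043945 + 0.009766 + 0.000977 = 0.3770.

P = 0.3770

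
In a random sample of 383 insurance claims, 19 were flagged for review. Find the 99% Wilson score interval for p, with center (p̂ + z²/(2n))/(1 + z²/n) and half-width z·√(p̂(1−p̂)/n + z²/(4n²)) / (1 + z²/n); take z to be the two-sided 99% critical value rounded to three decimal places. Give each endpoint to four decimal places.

(0.0279, 0.0866)

Here p̂ = 19/383 = 0.04961 and z = 2.576 (z² = 6.635776).
1 + z²/n = 1.017326.
Adjusted center: (0.04961 + z²/(2n))/1.017326 = 0.05728.
Radicand: p̂(1−p̂)/n + z²/(4n²) = 0.000123100 + 0.000011309 = 0.000134409.
Half-width = 2.576·√0.000134409/1.017326 = 0.02936.
So the interval runs from 0.0279 to 0.0866.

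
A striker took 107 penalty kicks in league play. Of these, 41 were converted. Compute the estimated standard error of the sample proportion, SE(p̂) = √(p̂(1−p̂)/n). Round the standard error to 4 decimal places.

With x = 41 successes in n = 107, p̂ = 0.38318.
p̂(1−p̂) = 0.236353.
Dividing by n and taking the root: √0.002208907 = 0.0470.

SE = 0.0470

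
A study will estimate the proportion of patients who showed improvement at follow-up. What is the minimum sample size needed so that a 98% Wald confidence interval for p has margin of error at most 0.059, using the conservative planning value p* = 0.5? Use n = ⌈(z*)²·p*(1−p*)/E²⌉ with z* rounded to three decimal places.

n = 389

z* = 2.326 at the 98% level.
p*(1−p*) = 0.2500.
Required n before rounding: 5.410276 × 0.2500 / 0.059² = 388.558.
⌈388.558⌉ = 389.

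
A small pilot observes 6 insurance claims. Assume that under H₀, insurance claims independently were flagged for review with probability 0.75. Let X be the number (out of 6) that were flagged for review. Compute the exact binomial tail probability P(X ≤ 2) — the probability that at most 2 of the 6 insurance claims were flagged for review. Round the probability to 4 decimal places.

X ~ Binomial(n=6, p=0.75).
P(X ≤ 2) = C(6,0)·0.75^0·0.25^6 + C(6,1)·0.75^1·0.25^5 + C(6,2)·0.75^2·0.25^4.
= 0.000244 + 0.004395 + 0.032959 = 0.0376.

P = 0.0376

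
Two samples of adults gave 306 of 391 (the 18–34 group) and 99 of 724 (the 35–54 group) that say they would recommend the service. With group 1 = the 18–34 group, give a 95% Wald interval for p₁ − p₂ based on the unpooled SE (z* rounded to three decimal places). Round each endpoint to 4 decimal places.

(0.5979, 0.6938)

p̂₁ = 0.78261, p̂₂ = 0.13674, so the observed difference is 0.64587.
Unpooled SE = √(p̂₁(1−p̂₁)/n₁ + p̂₂(1−p̂₂)/n₂) = √(0.000435121 + 0.000163042) = 0.024457.
z* = 1.960 at the 95% level. Margin = 1.960·0.024457 = 0.04794.
Interval: 0.64587 ± 0.04794 → (0.5979, 0.6938).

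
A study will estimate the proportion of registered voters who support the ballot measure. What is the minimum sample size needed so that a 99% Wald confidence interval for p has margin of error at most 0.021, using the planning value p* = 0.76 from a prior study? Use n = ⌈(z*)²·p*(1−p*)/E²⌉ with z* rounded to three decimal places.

For 99% confidence, z* = 2.576.
p*(1−p*) = 0.1824.
(z*)²·p*(1−p*)/E² = 6.635776·0.1824/0.000441 = 2744.593.
⌈2744.593⌉ = 2745.

n = 2745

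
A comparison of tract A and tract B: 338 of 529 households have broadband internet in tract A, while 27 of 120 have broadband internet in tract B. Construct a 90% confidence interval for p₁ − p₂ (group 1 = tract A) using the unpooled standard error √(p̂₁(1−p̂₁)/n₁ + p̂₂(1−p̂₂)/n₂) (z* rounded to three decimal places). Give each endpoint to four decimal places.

p̂₁ = 0.63894, p̂₂ = 0.22500, so the observed difference is 0.41394.
Unpooled SE = √(p̂₁(1−p̂₁)/n₁ + p̂₂(1−p̂₂)/n₂) = √(0.000436097 + 0.001453125) = 0.043465.
z* = 1.645 at the 90% level. Margin of error = 0.07150.
Interval: 0.41394 ± 0.07150 → (0.3424, 0.4854).

(0.3424, 0.4854)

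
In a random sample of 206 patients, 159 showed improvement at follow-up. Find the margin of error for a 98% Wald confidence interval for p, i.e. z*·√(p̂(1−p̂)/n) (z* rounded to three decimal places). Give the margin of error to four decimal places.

p̂ = 159/206 = 0.77184.
SE = √(p̂(1−p̂)/n) = √(0.176100/206) = 0.029238.
z* = 2.326 at the 98% level.
So ME = 0.0680.

ME = 0.0680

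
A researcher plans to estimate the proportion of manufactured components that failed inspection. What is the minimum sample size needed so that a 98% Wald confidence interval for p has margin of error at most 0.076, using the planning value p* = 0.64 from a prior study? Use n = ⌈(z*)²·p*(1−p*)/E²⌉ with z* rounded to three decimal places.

For 98% confidence, z* = 2.326.
p*(1−p*) = 0.2304.
(z*)²·p*(1−p*)/E² = 5.410276·0.2304/0.005776 = 215.812.
Rounding up, n = 216.

n = 216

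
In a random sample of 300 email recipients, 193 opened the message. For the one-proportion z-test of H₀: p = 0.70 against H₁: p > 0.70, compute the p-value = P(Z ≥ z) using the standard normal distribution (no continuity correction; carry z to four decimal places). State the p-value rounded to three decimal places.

p-value = 0.984

With x = 193 successes in n = 300, p̂ = 0.64333.
SE₀ = √(0.70·0.30/300) = 0.026458.
z = (p̂ − p₀)/SE = (193/300 − 0.70)/0.026458 ≈ -2.1418.
p-value = P(Z ≥ z) with z = -2.1418 → 0.984.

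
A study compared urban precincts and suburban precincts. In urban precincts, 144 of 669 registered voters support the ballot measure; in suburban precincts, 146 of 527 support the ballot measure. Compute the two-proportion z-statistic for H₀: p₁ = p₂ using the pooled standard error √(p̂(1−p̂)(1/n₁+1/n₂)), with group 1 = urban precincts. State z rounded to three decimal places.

p̂₁ = 144/669 = 0.21525, p̂₂ = 146/527 = 0.27704.
Pooled p̂ = (144+146)/(669+527) = 290/1196 = 0.24247.
SE = √[p̂(1−p̂)(1/n₁+1/n₂)] = √[0.24247·0.75753·(1/669+1/527)] ≈ 0.024962.
z = (p̂₁ − p̂₂)/SE = (0.21525 − 0.27704)/0.024962 = -0.06179/0.024962 = -2.475.

z = -2.475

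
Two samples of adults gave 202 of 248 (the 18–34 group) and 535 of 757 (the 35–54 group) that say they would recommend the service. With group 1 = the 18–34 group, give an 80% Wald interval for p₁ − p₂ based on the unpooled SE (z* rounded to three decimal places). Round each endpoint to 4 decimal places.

(0.0697, 0.1459)

p̂₁ = 202/248 = 0.81452, p̂₂ = 535/757 = 0.70674; p̂₁ − p̂₂ = 0.10778.
SE = √(0.000609192 + 0.000273791) = √0.000882983 = 0.029715.
The 80% critical value is z* = 1.282. Margin of error = 0.03809.
Interval: 0.10778 ± 0.03809 → (0.0697, 0.1459).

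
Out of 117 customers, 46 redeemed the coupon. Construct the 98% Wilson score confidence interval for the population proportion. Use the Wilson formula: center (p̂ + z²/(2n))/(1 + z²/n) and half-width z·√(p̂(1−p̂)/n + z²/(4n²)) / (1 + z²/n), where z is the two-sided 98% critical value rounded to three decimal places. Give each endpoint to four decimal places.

p̂ = 46/117 = 0.39316; z = 2.326, so z² = 5.410276.
1 + z²/n = 1.046242.
Adjusted center: (0.39316 + z²/(2n))/1.046242 = 0.39788.
Radicand: p̂(1−p̂)/n + z²/(4n²) = 0.002039194 + 0.000098807 = 0.002138001.
Half-width = 2.326·√0.002138001/1.046242 = 0.10280.
Interval: 0.39788 ± 0.10280 → (0.2951, 0.5007).

(0.2951, 0.5007)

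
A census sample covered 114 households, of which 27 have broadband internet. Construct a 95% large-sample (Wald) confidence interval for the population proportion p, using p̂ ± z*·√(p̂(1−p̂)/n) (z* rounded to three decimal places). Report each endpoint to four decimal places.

(0.1588, 0.3149)

With x = 27 successes in n = 114, p̂ = 0.23684.
SE(p̂) = √(0.23684·0.76316/114) = 0.039818.
The 95% critical value is z* = 1.960.
Margin = 1.960·0.039818 = 0.07804.
Interval: 0.23684 ± 0.07804 → (0.1588, 0.3149).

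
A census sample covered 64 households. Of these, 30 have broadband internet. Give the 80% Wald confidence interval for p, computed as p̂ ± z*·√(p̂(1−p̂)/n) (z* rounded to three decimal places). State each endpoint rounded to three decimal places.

(0.389, 0.549)

Sample proportion p̂ = 30/64 = 0.46875.
Standard error of p̂: √(0.249023/64) = √0.003890991 = 0.062378.
The 80% critical value is z* = 1.282.
Margin = 1.282·0.062378 = 0.07997.
Interval: 0.46875 ± 0.07997 → (0.389, 0.549).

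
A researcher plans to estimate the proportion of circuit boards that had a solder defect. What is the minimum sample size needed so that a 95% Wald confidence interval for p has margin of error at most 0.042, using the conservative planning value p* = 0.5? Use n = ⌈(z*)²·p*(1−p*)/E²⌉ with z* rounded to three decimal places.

n = 545

For 95% confidence, z* = 1.960.
p*(1−p*) = 0.50·0.50 = 0.2500.
(z*)²·p*(1−p*)/E² = 3.841600·0.2500/0.001764 = 544.444.
⌈544.444⌉ = 545.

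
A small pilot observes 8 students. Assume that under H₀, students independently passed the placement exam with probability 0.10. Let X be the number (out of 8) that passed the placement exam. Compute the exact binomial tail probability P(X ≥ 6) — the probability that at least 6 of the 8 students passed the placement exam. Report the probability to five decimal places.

P = 0.00002

X is binomial with n = 8 and p = 0.10.
P(X ≥ 6) = C(8,6)·0.10^6·0.90^2 + C(8,7)·0.10^7·0.90^1 + C(8,8)·0.10^8·0.90^0.
= 0.000023 + 0.000001 + 0.000000 = 0.00002.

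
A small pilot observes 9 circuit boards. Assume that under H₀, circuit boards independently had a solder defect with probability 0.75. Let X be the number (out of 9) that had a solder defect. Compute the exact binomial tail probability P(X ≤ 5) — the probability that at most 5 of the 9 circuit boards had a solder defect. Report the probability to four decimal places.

P = 0.1657

X is binomial with n = 9 and p = 0.75.
P(X ≤ 5) = Σ_{j=0}^{5} C(9,j)·0.75^j·0.25^{9−j}.
= 0.000004 + 0.000103 + 0.001236 + 0.008652 + 0.038933 + 0.116798 = 0.1657.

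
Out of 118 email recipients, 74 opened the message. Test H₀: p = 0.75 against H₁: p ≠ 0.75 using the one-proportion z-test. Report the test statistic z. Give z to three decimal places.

p̂ = 74/118 = 0.62712.
SE₀ = √(0.75·0.25/118) = 0.039862.
z = (0.62712 − 0.75)/0.039862 = -0.12288/0.039862 = -3.083.

z = -3.083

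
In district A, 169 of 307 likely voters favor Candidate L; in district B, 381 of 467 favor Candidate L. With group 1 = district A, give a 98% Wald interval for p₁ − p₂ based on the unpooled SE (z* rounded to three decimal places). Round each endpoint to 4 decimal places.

(-0.3435, -0.1872)

p̂₁ = 169/307 = 0.55049, p̂₂ = 381/467 = 0.81585; p̂₁ − p̂₂ = -0.26536.
Unpooled SE = √(p̂₁(1−p̂₁)/n₁ + p̂₂(1−p̂₂)/n₂) = √(0.000806029 + 0.000321716) = 0.033582.
The 98% critical value is z* = 2.326. Margin = 2.326·0.033582 = 0.07811.
CI: -0.26536 ± 0.07811 = (-0.3435, -0.1872).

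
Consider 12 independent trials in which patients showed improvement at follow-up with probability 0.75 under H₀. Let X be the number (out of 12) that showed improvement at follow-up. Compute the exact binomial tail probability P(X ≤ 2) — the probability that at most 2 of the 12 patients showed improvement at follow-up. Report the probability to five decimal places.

X is binomial with n = 12 and p = 0.75.
P(X ≤ 2) = C(12,0)·0.75^0·0.25^12 + C(12,1)·0.75^1·0.25^11 + C(12,2)·0.75^2·0.25^10.
= 0.000000 + 0.000002 + 0.000035 = 0.00004.

P = 0.00004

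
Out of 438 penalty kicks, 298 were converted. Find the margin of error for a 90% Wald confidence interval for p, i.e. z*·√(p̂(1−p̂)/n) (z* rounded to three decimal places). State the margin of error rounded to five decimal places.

Sample proportion p̂ = 298/438 = 0.68037.
SE = √(p̂(1−p̂)/n) = √(0.217468/438) = 0.022282.
The 90% critical value is z* = 1.645.
So ME = 0.03665.

ME = 0.03665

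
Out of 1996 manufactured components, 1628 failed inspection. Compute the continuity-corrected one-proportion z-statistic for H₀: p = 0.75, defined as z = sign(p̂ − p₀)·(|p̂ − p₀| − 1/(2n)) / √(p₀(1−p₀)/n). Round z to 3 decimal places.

Sample proportion p̂ = 1628/1996 = 0.81563. p̂ − p₀ = 0.065631.
1/(2n) = 0.000251.
Corrected numerator: |0.065631| − 0.000251 = 0.065380.
Under H₀, SE = √(p₀(1−p₀)/n) = √(0.75·0.25/1996) = √0.000093938 = 0.009692.
z = (+)0.065380/0.009692 = 6.746.

z = 6.746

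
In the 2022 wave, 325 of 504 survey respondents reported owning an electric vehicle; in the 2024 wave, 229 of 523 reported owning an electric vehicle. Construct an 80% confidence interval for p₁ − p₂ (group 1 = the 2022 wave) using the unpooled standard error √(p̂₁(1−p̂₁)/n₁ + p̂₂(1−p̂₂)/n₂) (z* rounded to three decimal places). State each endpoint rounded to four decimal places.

(0.1680, 0.2460)

p̂₁ = 325/504 = 0.64484, p̂₂ = 229/523 = 0.43786; p̂₁ − p̂₂ = 0.20698.
SE = √(0.000454407 + 0.000470628) = √0.000925035 = 0.030414.
The 80% critical value is z* = 1.282. Margin of error = 0.03899.
CI: 0.20698 ± 0.03899 = (0.1680, 0.2460).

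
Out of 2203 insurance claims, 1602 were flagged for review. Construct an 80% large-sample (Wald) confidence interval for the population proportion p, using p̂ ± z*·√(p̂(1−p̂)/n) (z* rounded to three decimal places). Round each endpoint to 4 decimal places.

(0.7150, 0.7394)

With x = 1602 successes in n = 2203, p̂ = 0.72719.
Standard error of p̂: √(0.198385/2203) = √0.000090052 = 0.009490.
The 80% critical value is z* = 1.282.
Margin = 1.282·0.009490 = 0.01217.
Interval: 0.72719 ± 0.01217 → (0.7150, 0.7394).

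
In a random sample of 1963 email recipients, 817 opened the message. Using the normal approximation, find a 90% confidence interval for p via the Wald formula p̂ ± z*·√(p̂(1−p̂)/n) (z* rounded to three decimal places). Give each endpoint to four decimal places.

(0.3979, 0.4345)

With x = 817 successes in n = 1963, p̂ = 0.41620.
SE(p̂) = √(0.41620·0.58380/1963) = 0.011126.
The 90% critical value is z* = 1.645.
Margin = 1.645·0.011126 = 0.01830.
CI: 0.41620 ± 0.01830 = (0.3979, 0.4345).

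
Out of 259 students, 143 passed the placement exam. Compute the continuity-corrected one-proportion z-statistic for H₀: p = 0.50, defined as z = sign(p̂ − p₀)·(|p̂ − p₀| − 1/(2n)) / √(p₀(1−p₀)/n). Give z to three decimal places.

z = 1.616

The sample proportion is 143/259 = 0.55212. p̂ − p₀ = 0.052124.
1/(2n) = 0.001931.
Corrected numerator: |0.052124| − 0.001931 = 0.050193.
Under H₀, SE = √(p₀(1−p₀)/n) = √(0.50·0.50/259) = √0.000965251 = 0.031068.
z = (+)0.050193/0.031068 = 1.616.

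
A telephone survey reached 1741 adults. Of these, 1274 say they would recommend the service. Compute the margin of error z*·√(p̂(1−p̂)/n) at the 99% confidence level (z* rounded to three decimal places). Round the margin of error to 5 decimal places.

Sample proportion p̂ = 1274/1741 = 0.73176.
Standard error of p̂: √(0.196286/1741) = √0.000112743 = 0.010618.
The 99% critical value is z* = 2.576.
ME = 2.576·0.010618 = 0.02735.

ME = 0.02735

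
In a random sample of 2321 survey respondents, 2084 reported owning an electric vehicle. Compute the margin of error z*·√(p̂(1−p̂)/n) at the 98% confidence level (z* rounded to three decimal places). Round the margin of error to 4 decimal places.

With x = 2084 successes in n = 2321, p̂ = 0.89789.
Standard error of p̂: √(0.091684/2321) = √0.000039502 = 0.006285.
For 98% confidence, z* = 2.326.
So ME = 0.0146.

ME = 0.0146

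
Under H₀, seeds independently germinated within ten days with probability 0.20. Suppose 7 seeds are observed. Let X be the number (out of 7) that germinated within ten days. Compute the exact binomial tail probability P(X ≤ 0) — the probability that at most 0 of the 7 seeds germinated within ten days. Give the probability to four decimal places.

X is binomial with n = 7 and p = 0.20.
P(X ≤ 0) = C(7,0)·0.20^0·0.80^7.
= 0.209715 = 0.2097.

P = 0.2097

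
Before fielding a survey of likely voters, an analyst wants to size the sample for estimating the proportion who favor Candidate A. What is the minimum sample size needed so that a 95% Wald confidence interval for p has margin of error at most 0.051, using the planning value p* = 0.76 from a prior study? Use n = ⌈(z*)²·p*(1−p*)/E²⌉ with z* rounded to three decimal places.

z* = 1.960 at the 95% level.
p*(1−p*) = 0.76·0.24 = 0.1824.
(z*)²·p*(1−p*)/E² = 3.841600·0.1824/0.002601 = 269.399.
Rounding up, n = 270.

n = 270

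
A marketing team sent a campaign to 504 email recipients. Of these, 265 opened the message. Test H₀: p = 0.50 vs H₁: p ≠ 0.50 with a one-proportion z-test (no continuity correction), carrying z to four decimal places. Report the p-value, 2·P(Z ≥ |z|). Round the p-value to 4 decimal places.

Sample proportion p̂ = 265/504 = 0.52579.
Under H₀, SE = √(p₀(1−p₀)/n) = √(0.50·0.50/504) = √0.000496032 = 0.022272.
z = (p̂ − p₀)/SE = (265/504 − 0.50)/0.022272 ≈ 1.1581.
p-value = 2·P(Z ≥ |z|) with z = 1.1581 → 0.2468.

p-value = 0.2468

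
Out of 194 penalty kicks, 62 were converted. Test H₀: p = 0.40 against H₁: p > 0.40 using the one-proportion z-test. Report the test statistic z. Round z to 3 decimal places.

With x = 62 successes in n = 194, p̂ = 0.31959.
SE₀ = √(0.40·0.60/194) = 0.035173.
z = (p̂ − p₀)/SE = (0.31959 − 0.40)/0.035173 = -2.286.

z = -2.286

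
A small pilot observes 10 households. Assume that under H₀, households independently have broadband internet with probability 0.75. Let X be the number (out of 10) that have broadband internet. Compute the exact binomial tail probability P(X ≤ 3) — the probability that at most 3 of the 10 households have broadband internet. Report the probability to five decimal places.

P = 0.00351

X ~ Binomial(n=10, p=0.75).
P(X ≤ 3) = C(10,0)·0.75^0·0.25^10 + C(10,1)·0.75^1·0.25^9 + C(10,2)·0.75^2·0.25^8 + C(10,3)·0.75^3·0.25^7.
= 0.000001 + 0.000029 + 0.000386 + 0.003090 = 0.00351.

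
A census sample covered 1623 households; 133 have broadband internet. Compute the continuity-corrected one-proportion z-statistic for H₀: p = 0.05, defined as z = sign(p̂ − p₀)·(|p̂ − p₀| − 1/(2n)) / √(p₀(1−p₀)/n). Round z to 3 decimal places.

p̂ = 133/1623 = 0.08195. p̂ − p₀ = 0.031947.
Continuity correction 1/(2n) = 1/3246 = 0.000308.
Corrected numerator: |0.031947| − 0.000308 = 0.031639.
Under H₀, SE = √(p₀(1−p₀)/n) = √(0.05·0.95/1623) = √0.000029267 = 0.005410.
z = +0.031639/0.005410 = 5.848.

z = 5.848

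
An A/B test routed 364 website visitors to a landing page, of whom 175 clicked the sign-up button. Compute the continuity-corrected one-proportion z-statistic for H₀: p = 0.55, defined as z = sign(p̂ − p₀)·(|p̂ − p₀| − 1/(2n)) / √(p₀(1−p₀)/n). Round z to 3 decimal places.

z = -2.602

The sample proportion is 175/364 = 0.48077. p̂ − p₀ = -0.069231.
1/(2n) = 0.001374.
Corrected numerator: |-0.069231| − 0.001374 = 0.067857.
Under H₀, SE = √(p₀(1−p₀)/n) = √(0.55·0.45/364) = √0.000679945 = 0.026076.
z = −0.067857/0.026076 = -2.602.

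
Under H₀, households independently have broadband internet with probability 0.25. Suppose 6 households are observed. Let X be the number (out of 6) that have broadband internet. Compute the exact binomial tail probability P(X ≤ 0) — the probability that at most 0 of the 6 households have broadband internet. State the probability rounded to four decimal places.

X is binomial with n = 6 and p = 0.25.
P(X ≤ 0) = C(6,0)·0.25^0·0.75^6.
= 0.177979 = 0.1780.

P = 0.1780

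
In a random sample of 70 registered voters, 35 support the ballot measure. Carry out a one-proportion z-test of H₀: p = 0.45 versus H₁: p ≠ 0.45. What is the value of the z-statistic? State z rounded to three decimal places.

With x = 35 successes in n = 70, p̂ = 0.50000.
Under H₀, SE = √(p₀(1−p₀)/n) = √(0.45·0.55/70) = √0.003535714 = 0.059462.
Test statistic: z = 0.05000/0.059462 = 0.841.

z = 0.841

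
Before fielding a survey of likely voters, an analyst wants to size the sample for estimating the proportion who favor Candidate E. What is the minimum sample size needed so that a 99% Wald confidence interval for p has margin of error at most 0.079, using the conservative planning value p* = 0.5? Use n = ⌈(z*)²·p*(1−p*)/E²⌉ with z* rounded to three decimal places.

n = 266

The 99% critical value is z* = 2.576.
p*(1−p*) = 0.2500.
(z*)²·p*(1−p*)/E² = 6.635776·0.2500/0.006241 = 265.814.
⌈265.814⌉ = 266.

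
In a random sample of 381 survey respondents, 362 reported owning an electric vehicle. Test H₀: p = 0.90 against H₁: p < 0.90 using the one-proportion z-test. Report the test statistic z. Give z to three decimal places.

p̂ = 362/381 = 0.95013.
SE₀ = √(0.90·0.10/381) = 0.015369.
z = (0.95013 − 0.90)/0.015369 = 0.05013/0.015369 = 3.262.

z = 3.262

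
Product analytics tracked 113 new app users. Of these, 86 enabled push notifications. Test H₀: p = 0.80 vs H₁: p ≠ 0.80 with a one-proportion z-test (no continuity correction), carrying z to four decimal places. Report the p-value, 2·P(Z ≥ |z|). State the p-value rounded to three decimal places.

Sample proportion p̂ = 86/113 = 0.76106.
Under H₀, SE = √(p₀(1−p₀)/n) = √(0.80·0.20/113) = √0.001415929 = 0.037629.
Test statistic (full precision, shown to 4 dp): z = (86/113 − 0.80)/SE₀ ≈ -1.0348.
p-value = 2·P(Z ≥ |z|) with z = -1.0348 → 0.301.

p-value = 0.301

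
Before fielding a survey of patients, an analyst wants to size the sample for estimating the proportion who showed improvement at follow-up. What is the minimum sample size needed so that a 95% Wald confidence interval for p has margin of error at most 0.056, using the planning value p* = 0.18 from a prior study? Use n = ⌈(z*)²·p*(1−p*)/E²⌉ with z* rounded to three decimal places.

n = 181

The 95% critical value is z* = 1.960.
p*(1−p*) = 0.18·0.82 = 0.1476.
(z*)²·p*(1−p*)/E² = 3.841600·0.1476/0.003136 = 180.810.
⌈180.810⌉ = 181.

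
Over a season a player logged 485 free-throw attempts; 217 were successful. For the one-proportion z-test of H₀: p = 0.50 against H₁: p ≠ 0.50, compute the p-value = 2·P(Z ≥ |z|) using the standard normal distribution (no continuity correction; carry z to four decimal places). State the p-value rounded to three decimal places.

p-value = 0.021

The sample proportion is 217/485 = 0.44742.
Null standard error: √(0.50·0.50/485) = √0.000515464 = 0.022704.
z = (p̂ − p₀)/SE = (217/485 − 0.50)/0.022704 ≈ -2.3158.
p-value = 2·P(Z ≥ |z|) with z = -2.3158 → 0.021.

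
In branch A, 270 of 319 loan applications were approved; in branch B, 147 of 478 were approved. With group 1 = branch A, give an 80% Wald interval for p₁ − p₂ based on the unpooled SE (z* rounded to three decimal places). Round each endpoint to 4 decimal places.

p̂₁ = 0.84639, p̂₂ = 0.30753, so the observed difference is 0.53886.
Unpooled SE = √(p̂₁(1−p̂₁)/n₁ + p̂₂(1−p̂₂)/n₂) = √(0.000407556 + 0.000445514) = 0.029207.
For 80% confidence, z* = 1.282. Margin of error = 0.03744.
Interval: 0.53886 ± 0.03744 → (0.5014, 0.5763).

(0.5014, 0.5763)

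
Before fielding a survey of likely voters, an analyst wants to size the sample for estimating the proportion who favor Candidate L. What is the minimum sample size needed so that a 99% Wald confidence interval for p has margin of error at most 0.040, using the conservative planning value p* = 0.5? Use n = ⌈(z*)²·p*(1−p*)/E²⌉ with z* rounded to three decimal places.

n = 1037

For 99% confidence, z* = 2.576.
p*(1−p*) = 0.50·0.50 = 0.2500.
Required n before rounding: 6.635776 × 0.2500 / 0.040² = 1036.840.
⌈1036.840⌉ = 1037.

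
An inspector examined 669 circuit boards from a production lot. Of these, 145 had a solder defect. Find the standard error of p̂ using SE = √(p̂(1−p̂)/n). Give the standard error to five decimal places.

The sample proportion is 145/669 = 0.21674.
p̂(1−p̂) = 0.21674·0.78326 = 0.169764.
SE = √(0.169764/669) = 0.01593.

SE = 0.01593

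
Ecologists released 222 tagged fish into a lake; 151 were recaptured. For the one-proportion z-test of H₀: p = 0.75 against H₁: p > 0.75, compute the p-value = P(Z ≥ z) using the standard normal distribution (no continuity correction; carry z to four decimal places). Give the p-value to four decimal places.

p-value = 0.9919

With x = 151 successes in n = 222, p̂ = 0.68018.
SE₀ = √(0.75·0.25/222) = 0.029062.
Test statistic (full precision, shown to 4 dp): z = (151/222 − 0.75)/SE₀ ≈ -2.4025.
From the standard normal, P(Z ≥ z) = 0.9919.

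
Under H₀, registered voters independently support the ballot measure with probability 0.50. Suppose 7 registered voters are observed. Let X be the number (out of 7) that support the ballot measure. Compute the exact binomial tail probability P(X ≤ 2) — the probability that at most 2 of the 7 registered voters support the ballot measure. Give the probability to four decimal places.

P = 0.2266

X is binomial with n = 7 and p = 0.50.
P(X ≤ 2) = C(7,0)·0.50^0·0.50^7 + C(7,1)·0.50^1·0.50^6 + C(7,2)·0.50^2·0.50^5.
= 0.007812 + 0.054688 + 0.164062 = 0.2266.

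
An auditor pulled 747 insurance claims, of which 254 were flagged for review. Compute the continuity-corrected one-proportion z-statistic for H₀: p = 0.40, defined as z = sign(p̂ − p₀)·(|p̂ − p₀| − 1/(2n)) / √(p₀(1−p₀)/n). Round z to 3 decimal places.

z = -3.309

The sample proportion is 254/747 = 0.34003. p̂ − p₀ = -0.059973.
Continuity correction 1/(2n) = 1/1494 = 0.000669.
Corrected numerator: |-0.059973| − 0.000669 = 0.059304.
SE₀ = √(0.40·0.60/747) = 0.017924.
z = (−)0.059304/0.017924 = -3.309.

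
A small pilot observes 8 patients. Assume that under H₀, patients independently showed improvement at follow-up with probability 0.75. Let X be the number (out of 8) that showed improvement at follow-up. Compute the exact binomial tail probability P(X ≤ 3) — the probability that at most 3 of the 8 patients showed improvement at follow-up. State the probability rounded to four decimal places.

X is binomial with n = 8 and p = 0.75.
P(X ≤ 3) = C(8,0)·0.75^0·0.25^8 + C(8,1)·0.75^1·0.25^7 + C(8,2)·0.75^2·0.25^6 + C(8,3)·0.75^3·0.25^5.
= 0.000015 + 0.000366 + 0.003845 + 0.023071 = 0.0273.

P = 0.0273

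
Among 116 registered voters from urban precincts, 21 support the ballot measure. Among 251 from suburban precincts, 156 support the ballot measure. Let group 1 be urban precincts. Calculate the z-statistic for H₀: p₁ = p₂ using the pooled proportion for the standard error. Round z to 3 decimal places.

p̂₁ = 21/116 = 0.18103, p̂₂ = 156/251 = 0.62151.
Pooled p̂ = (21+156)/(116+251) = 177/367 = 0.48229.
Pooled SE = √[0.2496863·0.01260475] ≈ 0.056100.
z = -0.44048/0.056100 = -7.852.

z = -7.852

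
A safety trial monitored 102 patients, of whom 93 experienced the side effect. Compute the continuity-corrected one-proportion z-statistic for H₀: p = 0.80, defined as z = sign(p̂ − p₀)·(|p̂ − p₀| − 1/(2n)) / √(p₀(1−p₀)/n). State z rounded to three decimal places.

p̂ = 93/102 = 0.91176. p̂ − p₀ = 0.111765.
Continuity correction 1/(2n) = 1/204 = 0.004902.
Corrected numerator: |0.111765| − 0.004902 = 0.106863.
Null standard error: √(0.80·0.20/102) = √0.001568627 = 0.039606.
z = +0.106863/0.039606 = 2.698.

z = 2.698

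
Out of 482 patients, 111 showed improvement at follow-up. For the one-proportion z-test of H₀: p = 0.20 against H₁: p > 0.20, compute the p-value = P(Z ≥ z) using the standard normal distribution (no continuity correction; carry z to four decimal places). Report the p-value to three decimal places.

p-value = 0.048

The sample proportion is 111/482 = 0.23029.
Under H₀, SE = √(p₀(1−p₀)/n) = √(0.20·0.80/482) = √0.000331950 = 0.018220.
Test statistic (full precision, shown to 4 dp): z = (111/482 − 0.20)/SE₀ ≈ 1.6625.
p-value = P(Z ≥ z) with z = 1.6625 → 0.048.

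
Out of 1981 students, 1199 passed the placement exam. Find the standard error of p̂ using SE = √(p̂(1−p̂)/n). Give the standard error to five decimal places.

SE = 0.01098

p̂ = 1199/1981 = 0.60525.
p̂(1−p̂) = 0.60525·0.39475 = 0.238922.
SE = √(0.238922/1981) = 0.01098.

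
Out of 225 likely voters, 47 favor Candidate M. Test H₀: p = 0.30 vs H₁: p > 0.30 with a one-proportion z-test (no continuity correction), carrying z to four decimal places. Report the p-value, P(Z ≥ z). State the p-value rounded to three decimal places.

p-value = 0.999

p̂ = 47/225 = 0.20889.
Null standard error: √(0.30·0.70/225) = √0.000933333 = 0.030551.
z = (p̂ − p₀)/SE = (47/225 − 0.30)/0.030551 ≈ -2.9823.
p-value = P(Z ≥ z) with z = -2.9823 → 0.999.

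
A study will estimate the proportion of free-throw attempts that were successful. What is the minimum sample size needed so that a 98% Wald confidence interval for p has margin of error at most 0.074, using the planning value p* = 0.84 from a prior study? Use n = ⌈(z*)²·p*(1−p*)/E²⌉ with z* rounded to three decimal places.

n = 133

z* = 2.326 at the 98% level.
p*(1−p*) = 0.84·0.16 = 0.1344.
(z*)²·p*(1−p*)/E² = 5.410276·0.1344/0.005476 = 132.787.
⌈132.787⌉ = 133.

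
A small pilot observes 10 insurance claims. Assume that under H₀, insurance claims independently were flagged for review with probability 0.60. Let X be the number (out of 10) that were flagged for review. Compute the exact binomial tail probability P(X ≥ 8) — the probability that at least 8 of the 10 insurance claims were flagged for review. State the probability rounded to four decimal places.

P = 0.1673

X is binomial with n = 10 and p = 0.60.
P(X ≥ 8) = C(10,8)·0.60^8·0.40^2 + C(10,9)·0.60^9·0.40^1 + C(10,10)·0.60^10·0.40^0.
= 0.120932 + 0.040311 + 0.006047 = 0.1673.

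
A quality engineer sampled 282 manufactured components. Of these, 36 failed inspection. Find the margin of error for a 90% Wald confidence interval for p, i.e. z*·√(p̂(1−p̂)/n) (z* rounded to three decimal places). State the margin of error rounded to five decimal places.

The sample proportion is 36/282 = 0.12766.
Standard error of p̂: √(0.111363/282) = √0.000394903 = 0.019872.
z* = 1.645 at the 90% level.
Margin of error = z*·SE = 1.645 × 0.019872 = 0.03269.

ME = 0.03269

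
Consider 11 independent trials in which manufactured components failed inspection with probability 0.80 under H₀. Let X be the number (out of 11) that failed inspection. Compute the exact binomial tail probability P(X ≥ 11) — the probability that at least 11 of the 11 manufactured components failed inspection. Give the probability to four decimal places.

P = 0.0859

X is binomial with n = 11 and p = 0.80.
P(X ≥ 11) = C(11,11)·0.80^11·0.20^0.
= 0.085899 = 0.0859.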